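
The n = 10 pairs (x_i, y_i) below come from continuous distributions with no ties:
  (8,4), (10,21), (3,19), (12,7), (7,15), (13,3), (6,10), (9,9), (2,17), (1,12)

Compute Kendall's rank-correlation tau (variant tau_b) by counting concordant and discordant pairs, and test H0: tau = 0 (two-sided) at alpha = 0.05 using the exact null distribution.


Step 1: Enumerate the 45 unordered pairs (i,j) with i<j and classify each by sign(x_j-x_i) * sign(y_j-y_i).
  (1,2):dx=+2,dy=+17->C; (1,3):dx=-5,dy=+15->D; (1,4):dx=+4,dy=+3->C; (1,5):dx=-1,dy=+11->D
  (1,6):dx=+5,dy=-1->D; (1,7):dx=-2,dy=+6->D; (1,8):dx=+1,dy=+5->C; (1,9):dx=-6,dy=+13->D
  (1,10):dx=-7,dy=+8->D; (2,3):dx=-7,dy=-2->C; (2,4):dx=+2,dy=-14->D; (2,5):dx=-3,dy=-6->C
  (2,6):dx=+3,dy=-18->D; (2,7):dx=-4,dy=-11->C; (2,8):dx=-1,dy=-12->C; (2,9):dx=-8,dy=-4->C
  (2,10):dx=-9,dy=-9->C; (3,4):dx=+9,dy=-12->D; (3,5):dx=+4,dy=-4->D; (3,6):dx=+10,dy=-16->D
  (3,7):dx=+3,dy=-9->D; (3,8):dx=+6,dy=-10->D; (3,9):dx=-1,dy=-2->C; (3,10):dx=-2,dy=-7->C
  (4,5):dx=-5,dy=+8->D; (4,6):dx=+1,dy=-4->D; (4,7):dx=-6,dy=+3->D; (4,8):dx=-3,dy=+2->D
  (4,9):dx=-10,dy=+10->D; (4,10):dx=-11,dy=+5->D; (5,6):dx=+6,dy=-12->D; (5,7):dx=-1,dy=-5->C
  (5,8):dx=+2,dy=-6->D; (5,9):dx=-5,dy=+2->D; (5,10):dx=-6,dy=-3->C; (6,7):dx=-7,dy=+7->D
  (6,8):dx=-4,dy=+6->D; (6,9):dx=-11,dy=+14->D; (6,10):dx=-12,dy=+9->D; (7,8):dx=+3,dy=-1->D
  (7,9):dx=-4,dy=+7->D; (7,10):dx=-5,dy=+2->D; (8,9):dx=-7,dy=+8->D; (8,10):dx=-8,dy=+3->D
  (9,10):dx=-1,dy=-5->C
Step 2: C = 14, D = 31, total pairs = 45.
Step 3: tau = (C - D)/(n(n-1)/2) = (14 - 31)/45 = -0.377778.
Step 4: Exact two-sided p-value (enumerate n! = 3628800 permutations of y under H0): p = 0.155742.
Step 5: alpha = 0.05. fail to reject H0.

tau_b = -0.3778 (C=14, D=31), p = 0.155742, fail to reject H0.


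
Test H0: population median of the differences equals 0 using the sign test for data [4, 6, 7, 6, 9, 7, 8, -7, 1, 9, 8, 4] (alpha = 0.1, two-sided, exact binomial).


Step 1: Discard zero differences. Original n = 12; n_eff = number of nonzero differences = 12.
Nonzero differences (with sign): +4, +6, +7, +6, +9, +7, +8, -7, +1, +9, +8, +4
Step 2: Count signs: positive = 11, negative = 1.
Step 3: Under H0: P(positive) = 0.5, so the number of positives S ~ Bin(12, 0.5).
Step 4: Two-sided exact p-value = sum of Bin(12,0.5) probabilities at or below the observed probability = 0.006348.
Step 5: alpha = 0.1. reject H0.

n_eff = 12, pos = 11, neg = 1, p = 0.006348, reject H0.


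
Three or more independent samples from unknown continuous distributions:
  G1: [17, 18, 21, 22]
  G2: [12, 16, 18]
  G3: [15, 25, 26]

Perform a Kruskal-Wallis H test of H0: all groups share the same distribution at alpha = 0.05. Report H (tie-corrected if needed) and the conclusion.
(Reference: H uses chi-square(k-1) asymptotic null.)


Step 1: Combine all N = 10 observations and assign midranks.
sorted (value, group, rank): (12,G2,1), (15,G3,2), (16,G2,3), (17,G1,4), (18,G1,5.5), (18,G2,5.5), (21,G1,7), (22,G1,8), (25,G3,9), (26,G3,10)
Step 2: Sum ranks within each group.
R_1 = 24.5 (n_1 = 4)
R_2 = 9.5 (n_2 = 3)
R_3 = 21 (n_3 = 3)
Step 3: H = 12/(N(N+1)) * sum(R_i^2/n_i) - 3(N+1)
     = 12/(10*11) * (24.5^2/4 + 9.5^2/3 + 21^2/3) - 3*11
     = 0.109091 * 327.146 - 33
     = 2.688636.
Step 4: Ties present; correction factor C = 1 - 6/(10^3 - 10) = 0.993939. Corrected H = 2.688636 / 0.993939 = 2.705030.
Step 5: Under H0, H ~ chi^2(2); p-value = 0.258589.
Step 6: alpha = 0.05. fail to reject H0.

H = 2.7050, df = 2, p = 0.258589, fail to reject H0.


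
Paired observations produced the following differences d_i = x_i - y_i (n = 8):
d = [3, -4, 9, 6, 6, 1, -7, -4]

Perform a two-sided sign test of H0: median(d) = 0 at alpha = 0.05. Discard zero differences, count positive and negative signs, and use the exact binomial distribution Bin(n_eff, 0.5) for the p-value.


Step 1: Discard zero differences. Original n = 8; n_eff = number of nonzero differences = 8.
Nonzero differences (with sign): +3, -4, +9, +6, +6, +1, -7, -4
Step 2: Count signs: positive = 5, negative = 3.
Step 3: Under H0: P(positive) = 0.5, so the number of positives S ~ Bin(8, 0.5).
Step 4: Two-sided exact p-value = sum of Bin(8,0.5) probabilities at or below the observed probability = 0.726562.
Step 5: alpha = 0.05. fail to reject H0.

n_eff = 8, pos = 5, neg = 3, p = 0.726562, fail to reject H0.


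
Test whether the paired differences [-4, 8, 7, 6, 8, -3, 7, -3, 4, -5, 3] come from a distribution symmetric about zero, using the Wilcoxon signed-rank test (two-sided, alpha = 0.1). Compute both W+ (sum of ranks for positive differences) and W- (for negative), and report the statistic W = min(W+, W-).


Step 1: Drop any zero differences (none here) and take |d_i|.
|d| = [4, 8, 7, 6, 8, 3, 7, 3, 4, 5, 3]
Step 2: Midrank |d_i| (ties get averaged ranks).
ranks: |4|->4.5, |8|->10.5, |7|->8.5, |6|->7, |8|->10.5, |3|->2, |7|->8.5, |3|->2, |4|->4.5, |5|->6, |3|->2
Step 3: Attach original signs; sum ranks with positive sign and with negative sign.
W+ = 10.5 + 8.5 + 7 + 10.5 + 8.5 + 4.5 + 2 = 51.5
W- = 4.5 + 2 + 2 + 6 = 14.5
(Check: W+ + W- = 66 should equal n(n+1)/2 = 66.)
Step 4: Test statistic W = min(W+, W-) = 14.5.
Step 5: Ties in |d|, so use the tie-corrected normal approximation.
        E[W] = n(n+1)/4 = 11*12/4 = 33.
        Tie groups: |d|=3 (t=3), |d|=4 (t=2), |d|=7 (t=2), |d|=8 (t=2); sum(t^3 - t) = 42.
        Var[W] = n(n+1)(2n+1)/24 - sum(t^3-t)/48 = 3036/24 - 42/48 = 125.625.
        z = (W - E[W]) / sqrt(Var[W]) = (14.5 - 33) / 11.2083 = -1.6506.
        Two-sided p = 2*Phi(z) = 0.098827.
Step 6: alpha = 0.1. reject H0.

W+ = 51.5, W- = 14.5, W = min = 14.5, p = 0.098827, reject H0.


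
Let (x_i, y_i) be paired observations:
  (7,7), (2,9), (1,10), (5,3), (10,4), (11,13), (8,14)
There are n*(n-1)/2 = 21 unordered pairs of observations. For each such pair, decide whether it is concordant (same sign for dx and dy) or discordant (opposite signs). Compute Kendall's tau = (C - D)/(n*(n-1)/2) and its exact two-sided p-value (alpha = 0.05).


Step 1: Enumerate the 21 unordered pairs (i,j) with i<j and classify each by sign(x_j-x_i) * sign(y_j-y_i).
  (1,2):dx=-5,dy=+2->D; (1,3):dx=-6,dy=+3->D; (1,4):dx=-2,dy=-4->C; (1,5):dx=+3,dy=-3->D
  (1,6):dx=+4,dy=+6->C; (1,7):dx=+1,dy=+7->C; (2,3):dx=-1,dy=+1->D; (2,4):dx=+3,dy=-6->D
  (2,5):dx=+8,dy=-5->D; (2,6):dx=+9,dy=+4->C; (2,7):dx=+6,dy=+5->C; (3,4):dx=+4,dy=-7->D
  (3,5):dx=+9,dy=-6->D; (3,6):dx=+10,dy=+3->C; (3,7):dx=+7,dy=+4->C; (4,5):dx=+5,dy=+1->C
  (4,6):dx=+6,dy=+10->C; (4,7):dx=+3,dy=+11->C; (5,6):dx=+1,dy=+9->C; (5,7):dx=-2,dy=+10->D
  (6,7):dx=-3,dy=+1->D
Step 2: C = 11, D = 10, total pairs = 21.
Step 3: tau = (C - D)/(n(n-1)/2) = (11 - 10)/21 = 0.047619.
Step 4: Exact two-sided p-value (enumerate n! = 5040 permutations of y under H0): p = 1.000000.
Step 5: alpha = 0.05. fail to reject H0.

tau_b = 0.0476 (C=11, D=10), p = 1.000000, fail to reject H0.


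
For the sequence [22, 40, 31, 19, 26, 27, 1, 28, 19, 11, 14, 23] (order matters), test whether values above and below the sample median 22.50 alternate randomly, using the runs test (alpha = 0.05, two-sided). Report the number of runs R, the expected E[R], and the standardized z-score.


Step 1: Compute median = 22.50; label A = above, B = below.
Labels in order: BAABAABABBBA  (n_A = 6, n_B = 6)
Step 2: Count runs R = 8.
Step 3: Under H0 (random ordering), E[R] = 2*n_A*n_B/(n_A+n_B) + 1 = 2*6*6/12 + 1 = 7.0000.
        Var[R] = 2*n_A*n_B*(2*n_A*n_B - n_A - n_B) / ((n_A+n_B)^2 * (n_A+n_B-1)) = 4320/1584 = 2.7273.
        SD[R] = 1.6514.
Step 4: Continuity-corrected z = (R - 0.5 - E[R]) / SD[R] = (8 - 0.5 - 7.0000) / 1.6514 = 0.3028.
Step 5: Two-sided p-value via normal approximation = 2*(1 - Phi(|z|)) = 0.762069.
Step 6: alpha = 0.05. fail to reject H0.

R = 8, z = 0.3028, p = 0.762069, fail to reject H0.


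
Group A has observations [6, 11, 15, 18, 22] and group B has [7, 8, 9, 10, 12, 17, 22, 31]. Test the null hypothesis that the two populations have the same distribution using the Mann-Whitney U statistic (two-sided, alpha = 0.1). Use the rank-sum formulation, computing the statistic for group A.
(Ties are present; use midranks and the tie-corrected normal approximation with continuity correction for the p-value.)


Step 1: Combine and sort all 13 observations; assign midranks.
sorted (value, group): (6,X), (7,Y), (8,Y), (9,Y), (10,Y), (11,X), (12,Y), (15,X), (17,Y), (18,X), (22,X), (22,Y), (31,Y)
ranks: 6->1, 7->2, 8->3, 9->4, 10->5, 11->6, 12->7, 15->8, 17->9, 18->10, 22->11.5, 22->11.5, 31->13
Step 2: Rank sum for X: R1 = 1 + 6 + 8 + 10 + 11.5 = 36.5.
Step 3: U_X = R1 - n1(n1+1)/2 = 36.5 - 5*6/2 = 36.5 - 15 = 21.5.
       U_Y = n1*n2 - U_X = 40 - 21.5 = 18.5.
Step 4: Ties are present, so use the tie-corrected normal approximation (with continuity correction) for the p-value.
Step 5: p-value = 0.883458; compare to alpha = 0.1. fail to reject H0.

U_X = 21.5, p = 0.883458, fail to reject H0 at alpha = 0.1.


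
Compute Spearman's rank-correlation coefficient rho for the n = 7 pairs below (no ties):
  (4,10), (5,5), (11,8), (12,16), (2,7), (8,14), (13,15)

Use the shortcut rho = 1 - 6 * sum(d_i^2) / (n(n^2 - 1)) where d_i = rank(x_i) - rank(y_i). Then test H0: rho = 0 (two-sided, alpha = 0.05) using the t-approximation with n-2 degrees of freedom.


Step 1: Rank x and y separately (midranks; no ties here).
rank(x): 4->2, 5->3, 11->5, 12->6, 2->1, 8->4, 13->7
rank(y): 10->4, 5->1, 8->3, 16->7, 7->2, 14->5, 15->6
Step 2: d_i = R_x(i) - R_y(i); compute d_i^2.
  (2-4)^2=4, (3-1)^2=4, (5-3)^2=4, (6-7)^2=1, (1-2)^2=1, (4-5)^2=1, (7-6)^2=1
sum(d^2) = 16.
Step 3: rho = 1 - 6*16 / (7*(7^2 - 1)) = 1 - 96/336 = 0.714286.
Step 4: Under H0, t = rho * sqrt((n-2)/(1-rho^2)) = 2.2822 ~ t(5).
Step 5: Two-sided p-value from the t-distribution with 5 df = 0.071344.
Step 6: alpha = 0.05. fail to reject H0.

rho = 0.7143, p = 0.071344, fail to reject H0 at alpha = 0.05.


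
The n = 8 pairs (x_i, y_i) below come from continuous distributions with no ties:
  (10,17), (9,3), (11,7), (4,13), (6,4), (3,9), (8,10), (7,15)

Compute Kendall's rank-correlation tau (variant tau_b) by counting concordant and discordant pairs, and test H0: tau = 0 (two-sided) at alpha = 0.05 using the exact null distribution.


Step 1: Enumerate the 28 unordered pairs (i,j) with i<j and classify each by sign(x_j-x_i) * sign(y_j-y_i).
  (1,2):dx=-1,dy=-14->C; (1,3):dx=+1,dy=-10->D; (1,4):dx=-6,dy=-4->C; (1,5):dx=-4,dy=-13->C
  (1,6):dx=-7,dy=-8->C; (1,7):dx=-2,dy=-7->C; (1,8):dx=-3,dy=-2->C; (2,3):dx=+2,dy=+4->C
  (2,4):dx=-5,dy=+10->D; (2,5):dx=-3,dy=+1->D; (2,6):dx=-6,dy=+6->D; (2,7):dx=-1,dy=+7->D
  (2,8):dx=-2,dy=+12->D; (3,4):dx=-7,dy=+6->D; (3,5):dx=-5,dy=-3->C; (3,6):dx=-8,dy=+2->D
  (3,7):dx=-3,dy=+3->D; (3,8):dx=-4,dy=+8->D; (4,5):dx=+2,dy=-9->D; (4,6):dx=-1,dy=-4->C
  (4,7):dx=+4,dy=-3->D; (4,8):dx=+3,dy=+2->C; (5,6):dx=-3,dy=+5->D; (5,7):dx=+2,dy=+6->C
  (5,8):dx=+1,dy=+11->C; (6,7):dx=+5,dy=+1->C; (6,8):dx=+4,dy=+6->C; (7,8):dx=-1,dy=+5->D
Step 2: C = 14, D = 14, total pairs = 28.
Step 3: tau = (C - D)/(n(n-1)/2) = (14 - 14)/28 = 0.000000.
Step 4: Exact two-sided p-value (enumerate n! = 40320 permutations of y under H0): p = 1.000000.
Step 5: alpha = 0.05. fail to reject H0.

tau_b = 0.0000 (C=14, D=14), p = 1.000000, fail to reject H0.


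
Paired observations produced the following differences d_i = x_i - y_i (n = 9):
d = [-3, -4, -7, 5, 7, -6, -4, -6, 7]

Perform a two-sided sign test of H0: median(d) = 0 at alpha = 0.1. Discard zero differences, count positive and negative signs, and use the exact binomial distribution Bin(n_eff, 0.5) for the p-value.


Step 1: Discard zero differences. Original n = 9; n_eff = number of nonzero differences = 9.
Nonzero differences (with sign): -3, -4, -7, +5, +7, -6, -4, -6, +7
Step 2: Count signs: positive = 3, negative = 6.
Step 3: Under H0: P(positive) = 0.5, so the number of positives S ~ Bin(9, 0.5).
Step 4: Two-sided exact p-value = sum of Bin(9,0.5) probabilities at or below the observed probability = 0.507812.
Step 5: alpha = 0.1. fail to reject H0.

n_eff = 9, pos = 3, neg = 6, p = 0.507812, fail to reject H0.


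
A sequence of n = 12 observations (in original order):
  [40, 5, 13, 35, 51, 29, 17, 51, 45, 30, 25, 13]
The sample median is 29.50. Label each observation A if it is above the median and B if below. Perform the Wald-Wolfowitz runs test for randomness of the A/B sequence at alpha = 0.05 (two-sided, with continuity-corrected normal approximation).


Step 1: Compute median = 29.50; label A = above, B = below.
Labels in order: ABBAABBAAABB  (n_A = 6, n_B = 6)
Step 2: Count runs R = 6.
Step 3: Under H0 (random ordering), E[R] = 2*n_A*n_B/(n_A+n_B) + 1 = 2*6*6/12 + 1 = 7.0000.
        Var[R] = 2*n_A*n_B*(2*n_A*n_B - n_A - n_B) / ((n_A+n_B)^2 * (n_A+n_B-1)) = 4320/1584 = 2.7273.
        SD[R] = 1.6514.
Step 4: Continuity-corrected z = (R + 0.5 - E[R]) / SD[R] = (6 + 0.5 - 7.0000) / 1.6514 = -0.3028.
Step 5: Two-sided p-value via normal approximation = 2*(1 - Phi(|z|)) = 0.762069.
Step 6: alpha = 0.05. fail to reject H0.

R = 6, z = -0.3028, p = 0.762069, fail to reject H0.


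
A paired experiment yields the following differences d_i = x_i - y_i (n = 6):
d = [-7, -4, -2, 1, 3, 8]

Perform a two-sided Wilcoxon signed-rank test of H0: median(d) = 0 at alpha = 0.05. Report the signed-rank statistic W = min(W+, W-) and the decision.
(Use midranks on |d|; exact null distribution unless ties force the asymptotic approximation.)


Step 1: Drop any zero differences (none here) and take |d_i|.
|d| = [7, 4, 2, 1, 3, 8]
Step 2: Midrank |d_i| (ties get averaged ranks).
ranks: |7|->5, |4|->4, |2|->2, |1|->1, |3|->3, |8|->6
Step 3: Attach original signs; sum ranks with positive sign and with negative sign.
W+ = 1 + 3 + 6 = 10
W- = 5 + 4 + 2 = 11
(Check: W+ + W- = 21 should equal n(n+1)/2 = 21.)
Step 4: Test statistic W = min(W+, W-) = 10.
Step 5: No ties, so the exact null distribution over the 2^6 = 64 sign assignments gives the two-sided p-value = 1.000000.
Step 6: alpha = 0.05. fail to reject H0.

W+ = 10, W- = 11, W = min = 10, p = 1.000000, fail to reject H0.


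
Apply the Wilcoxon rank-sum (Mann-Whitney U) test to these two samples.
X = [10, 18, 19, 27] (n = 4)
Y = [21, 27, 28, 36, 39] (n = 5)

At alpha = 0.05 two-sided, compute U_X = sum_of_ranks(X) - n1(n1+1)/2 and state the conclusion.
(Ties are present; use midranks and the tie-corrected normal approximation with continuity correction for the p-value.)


Step 1: Combine and sort all 9 observations; assign midranks.
sorted (value, group): (10,X), (18,X), (19,X), (21,Y), (27,X), (27,Y), (28,Y), (36,Y), (39,Y)
ranks: 10->1, 18->2, 19->3, 21->4, 27->5.5, 27->5.5, 28->7, 36->8, 39->9
Step 2: Rank sum for X: R1 = 1 + 2 + 3 + 5.5 = 11.5.
Step 3: U_X = R1 - n1(n1+1)/2 = 11.5 - 4*5/2 = 11.5 - 10 = 1.5.
       U_Y = n1*n2 - U_X = 20 - 1.5 = 18.5.
Step 4: Ties are present, so use the tie-corrected normal approximation (with continuity correction) for the p-value.
Step 5: p-value = 0.049090; compare to alpha = 0.05. reject H0.

U_X = 1.5, p = 0.049090, reject H0 at alpha = 0.05.


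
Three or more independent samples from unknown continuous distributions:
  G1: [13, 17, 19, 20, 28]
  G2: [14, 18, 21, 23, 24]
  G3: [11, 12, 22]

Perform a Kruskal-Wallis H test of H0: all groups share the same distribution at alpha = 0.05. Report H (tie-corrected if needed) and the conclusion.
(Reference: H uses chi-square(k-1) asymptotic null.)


Step 1: Combine all N = 13 observations and assign midranks.
sorted (value, group, rank): (11,G3,1), (12,G3,2), (13,G1,3), (14,G2,4), (17,G1,5), (18,G2,6), (19,G1,7), (20,G1,8), (21,G2,9), (22,G3,10), (23,G2,11), (24,G2,12), (28,G1,13)
Step 2: Sum ranks within each group.
R_1 = 36 (n_1 = 5)
R_2 = 42 (n_2 = 5)
R_3 = 13 (n_3 = 3)
Step 3: H = 12/(N(N+1)) * sum(R_i^2/n_i) - 3(N+1)
     = 12/(13*14) * (36^2/5 + 42^2/5 + 13^2/3) - 3*14
     = 0.065934 * 668.333 - 42
     = 2.065934.
Step 4: No ties, so H is used without correction.
Step 5: Under H0, H ~ chi^2(2); p-value = 0.355949.
Step 6: alpha = 0.05. fail to reject H0.

H = 2.0659, df = 2, p = 0.355949, fail to reject H0.


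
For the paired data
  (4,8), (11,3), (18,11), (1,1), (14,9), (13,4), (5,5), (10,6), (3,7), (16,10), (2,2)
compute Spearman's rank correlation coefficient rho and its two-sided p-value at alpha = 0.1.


Step 1: Rank x and y separately (midranks; no ties here).
rank(x): 4->4, 11->7, 18->11, 1->1, 14->9, 13->8, 5->5, 10->6, 3->3, 16->10, 2->2
rank(y): 8->8, 3->3, 11->11, 1->1, 9->9, 4->4, 5->5, 6->6, 7->7, 10->10, 2->2
Step 2: d_i = R_x(i) - R_y(i); compute d_i^2.
  (4-8)^2=16, (7-3)^2=16, (11-11)^2=0, (1-1)^2=0, (9-9)^2=0, (8-4)^2=16, (5-5)^2=0, (6-6)^2=0, (3-7)^2=16, (10-10)^2=0, (2-2)^2=0
sum(d^2) = 64.
Step 3: rho = 1 - 6*64 / (11*(11^2 - 1)) = 1 - 384/1320 = 0.709091.
Step 4: Under H0, t = rho * sqrt((n-2)/(1-rho^2)) = 3.0169 ~ t(9).
Step 5: Two-sided p-value from the t-distribution with 9 df = 0.014552.
Step 6: alpha = 0.1. reject H0.

rho = 0.7091, p = 0.014552, reject H0 at alpha = 0.1.


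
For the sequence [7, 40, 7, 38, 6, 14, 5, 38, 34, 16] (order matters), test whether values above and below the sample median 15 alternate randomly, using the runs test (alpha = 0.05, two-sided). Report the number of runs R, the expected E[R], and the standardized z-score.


Step 1: Compute median = 15; label A = above, B = below.
Labels in order: BABABBBAAA  (n_A = 5, n_B = 5)
Step 2: Count runs R = 6.
Step 3: Under H0 (random ordering), E[R] = 2*n_A*n_B/(n_A+n_B) + 1 = 2*5*5/10 + 1 = 6.0000.
        Var[R] = 2*n_A*n_B*(2*n_A*n_B - n_A - n_B) / ((n_A+n_B)^2 * (n_A+n_B-1)) = 2000/900 = 2.2222.
        SD[R] = 1.4907.
Step 4: R = E[R], so z = 0 with no continuity correction.
Step 5: Two-sided p-value via normal approximation = 2*(1 - Phi(|z|)) = 1.000000.
Step 6: alpha = 0.05. fail to reject H0.

R = 6, z = 0.0000, p = 1.000000, fail to reject H0.


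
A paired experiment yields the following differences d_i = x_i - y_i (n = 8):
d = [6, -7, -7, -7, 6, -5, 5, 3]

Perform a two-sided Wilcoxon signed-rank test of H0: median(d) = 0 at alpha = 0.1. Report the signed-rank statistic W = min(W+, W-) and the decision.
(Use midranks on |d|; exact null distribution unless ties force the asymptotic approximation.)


Step 1: Drop any zero differences (none here) and take |d_i|.
|d| = [6, 7, 7, 7, 6, 5, 5, 3]
Step 2: Midrank |d_i| (ties get averaged ranks).
ranks: |6|->4.5, |7|->7, |7|->7, |7|->7, |6|->4.5, |5|->2.5, |5|->2.5, |3|->1
Step 3: Attach original signs; sum ranks with positive sign and with negative sign.
W+ = 4.5 + 4.5 + 2.5 + 1 = 12.5
W- = 7 + 7 + 7 + 2.5 = 23.5
(Check: W+ + W- = 36 should equal n(n+1)/2 = 36.)
Step 4: Test statistic W = min(W+, W-) = 12.5.
Step 5: Ties in |d|, so use the tie-corrected normal approximation.
        E[W] = n(n+1)/4 = 8*9/4 = 18.
        Tie groups: |d|=5 (t=2), |d|=6 (t=2), |d|=7 (t=3); sum(t^3 - t) = 36.
        Var[W] = n(n+1)(2n+1)/24 - sum(t^3-t)/48 = 1224/24 - 36/48 = 50.25.
        z = (W - E[W]) / sqrt(Var[W]) = (12.5 - 18) / 7.0887 = -0.7759.
        Two-sided p = 2*Phi(z) = 0.437820.
Step 6: alpha = 0.1. fail to reject H0.

W+ = 12.5, W- = 23.5, W = min = 12.5, p = 0.437820, fail to reject H0.


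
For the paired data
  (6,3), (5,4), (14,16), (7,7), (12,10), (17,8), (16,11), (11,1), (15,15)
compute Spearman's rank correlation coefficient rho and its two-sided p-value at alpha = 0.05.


Step 1: Rank x and y separately (midranks; no ties here).
rank(x): 6->2, 5->1, 14->6, 7->3, 12->5, 17->9, 16->8, 11->4, 15->7
rank(y): 3->2, 4->3, 16->9, 7->4, 10->6, 8->5, 11->7, 1->1, 15->8
Step 2: d_i = R_x(i) - R_y(i); compute d_i^2.
  (2-2)^2=0, (1-3)^2=4, (6-9)^2=9, (3-4)^2=1, (5-6)^2=1, (9-5)^2=16, (8-7)^2=1, (4-1)^2=9, (7-8)^2=1
sum(d^2) = 42.
Step 3: rho = 1 - 6*42 / (9*(9^2 - 1)) = 1 - 252/720 = 0.650000.
Step 4: Under H0, t = rho * sqrt((n-2)/(1-rho^2)) = 2.2630 ~ t(7).
Step 5: Two-sided p-value from the t-distribution with 7 df = 0.058073.
Step 6: alpha = 0.05. fail to reject H0.

rho = 0.6500, p = 0.058073, fail to reject H0 at alpha = 0.05.


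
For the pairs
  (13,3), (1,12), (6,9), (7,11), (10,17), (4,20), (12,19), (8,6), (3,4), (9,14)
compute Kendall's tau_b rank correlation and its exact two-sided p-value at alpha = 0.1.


Step 1: Enumerate the 45 unordered pairs (i,j) with i<j and classify each by sign(x_j-x_i) * sign(y_j-y_i).
  (1,2):dx=-12,dy=+9->D; (1,3):dx=-7,dy=+6->D; (1,4):dx=-6,dy=+8->D; (1,5):dx=-3,dy=+14->D
  (1,6):dx=-9,dy=+17->D; (1,7):dx=-1,dy=+16->D; (1,8):dx=-5,dy=+3->D; (1,9):dx=-10,dy=+1->D
  (1,10):dx=-4,dy=+11->D; (2,3):dx=+5,dy=-3->D; (2,4):dx=+6,dy=-1->D; (2,5):dx=+9,dy=+5->C
  (2,6):dx=+3,dy=+8->C; (2,7):dx=+11,dy=+7->C; (2,8):dx=+7,dy=-6->D; (2,9):dx=+2,dy=-8->D
  (2,10):dx=+8,dy=+2->C; (3,4):dx=+1,dy=+2->C; (3,5):dx=+4,dy=+8->C; (3,6):dx=-2,dy=+11->D
  (3,7):dx=+6,dy=+10->C; (3,8):dx=+2,dy=-3->D; (3,9):dx=-3,dy=-5->C; (3,10):dx=+3,dy=+5->C
  (4,5):dx=+3,dy=+6->C; (4,6):dx=-3,dy=+9->D; (4,7):dx=+5,dy=+8->C; (4,8):dx=+1,dy=-5->D
  (4,9):dx=-4,dy=-7->C; (4,10):dx=+2,dy=+3->C; (5,6):dx=-6,dy=+3->D; (5,7):dx=+2,dy=+2->C
  (5,8):dx=-2,dy=-11->C; (5,9):dx=-7,dy=-13->C; (5,10):dx=-1,dy=-3->C; (6,7):dx=+8,dy=-1->D
  (6,8):dx=+4,dy=-14->D; (6,9):dx=-1,dy=-16->C; (6,10):dx=+5,dy=-6->D; (7,8):dx=-4,dy=-13->C
  (7,9):dx=-9,dy=-15->C; (7,10):dx=-3,dy=-5->C; (8,9):dx=-5,dy=-2->C; (8,10):dx=+1,dy=+8->C
  (9,10):dx=+6,dy=+10->C
Step 2: C = 24, D = 21, total pairs = 45.
Step 3: tau = (C - D)/(n(n-1)/2) = (24 - 21)/45 = 0.066667.
Step 4: Exact two-sided p-value (enumerate n! = 3628800 permutations of y under H0): p = 0.861801.
Step 5: alpha = 0.1. fail to reject H0.

tau_b = 0.0667 (C=24, D=21), p = 0.861801, fail to reject H0.


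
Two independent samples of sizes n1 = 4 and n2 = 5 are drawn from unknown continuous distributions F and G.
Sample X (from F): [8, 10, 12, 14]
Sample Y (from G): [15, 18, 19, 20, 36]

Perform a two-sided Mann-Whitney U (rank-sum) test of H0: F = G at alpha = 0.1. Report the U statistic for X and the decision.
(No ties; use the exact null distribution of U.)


Step 1: Combine and sort all 9 observations; assign midranks.
sorted (value, group): (8,X), (10,X), (12,X), (14,X), (15,Y), (18,Y), (19,Y), (20,Y), (36,Y)
ranks: 8->1, 10->2, 12->3, 14->4, 15->5, 18->6, 19->7, 20->8, 36->9
Step 2: Rank sum for X: R1 = 1 + 2 + 3 + 4 = 10.
Step 3: U_X = R1 - n1(n1+1)/2 = 10 - 4*5/2 = 10 - 10 = 0.
       U_Y = n1*n2 - U_X = 20 - 0 = 20.
Step 4: No ties, so the exact null distribution of U (based on enumerating the C(9,4) = 126 equally likely rank assignments) gives the two-sided p-value.
Step 5: p-value = 0.015873; compare to alpha = 0.1. reject H0.

U_X = 0, p = 0.015873, reject H0 at alpha = 0.1.


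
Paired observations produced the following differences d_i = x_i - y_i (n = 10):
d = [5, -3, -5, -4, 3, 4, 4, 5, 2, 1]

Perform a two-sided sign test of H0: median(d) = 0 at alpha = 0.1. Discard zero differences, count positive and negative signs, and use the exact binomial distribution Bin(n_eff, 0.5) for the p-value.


Step 1: Discard zero differences. Original n = 10; n_eff = number of nonzero differences = 10.
Nonzero differences (with sign): +5, -3, -5, -4, +3, +4, +4, +5, +2, +1
Step 2: Count signs: positive = 7, negative = 3.
Step 3: Under H0: P(positive) = 0.5, so the number of positives S ~ Bin(10, 0.5).
Step 4: Two-sided exact p-value = sum of Bin(10,0.5) probabilities at or below the observed probability = 0.343750.
Step 5: alpha = 0.1. fail to reject H0.

n_eff = 10, pos = 7, neg = 3, p = 0.343750, fail to reject H0.


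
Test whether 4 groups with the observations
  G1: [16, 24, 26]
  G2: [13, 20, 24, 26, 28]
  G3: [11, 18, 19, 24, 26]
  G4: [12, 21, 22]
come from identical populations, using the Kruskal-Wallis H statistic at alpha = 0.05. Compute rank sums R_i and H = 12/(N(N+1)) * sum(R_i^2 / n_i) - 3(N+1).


Step 1: Combine all N = 16 observations and assign midranks.
sorted (value, group, rank): (11,G3,1), (12,G4,2), (13,G2,3), (16,G1,4), (18,G3,5), (19,G3,6), (20,G2,7), (21,G4,8), (22,G4,9), (24,G1,11), (24,G2,11), (24,G3,11), (26,G1,14), (26,G2,14), (26,G3,14), (28,G2,16)
Step 2: Sum ranks within each group.
R_1 = 29 (n_1 = 3)
R_2 = 51 (n_2 = 5)
R_3 = 37 (n_3 = 5)
R_4 = 19 (n_4 = 3)
Step 3: H = 12/(N(N+1)) * sum(R_i^2/n_i) - 3(N+1)
     = 12/(16*17) * (29^2/3 + 51^2/5 + 37^2/5 + 19^2/3) - 3*17
     = 0.044118 * 1194.67 - 51
     = 1.705882.
Step 4: Ties present; correction factor C = 1 - 48/(16^3 - 16) = 0.988235. Corrected H = 1.705882 / 0.988235 = 1.726190.
Step 5: Under H0, H ~ chi^2(3); p-value = 0.631127.
Step 6: alpha = 0.05. fail to reject H0.

H = 1.7262, df = 3, p = 0.631127, fail to reject H0.


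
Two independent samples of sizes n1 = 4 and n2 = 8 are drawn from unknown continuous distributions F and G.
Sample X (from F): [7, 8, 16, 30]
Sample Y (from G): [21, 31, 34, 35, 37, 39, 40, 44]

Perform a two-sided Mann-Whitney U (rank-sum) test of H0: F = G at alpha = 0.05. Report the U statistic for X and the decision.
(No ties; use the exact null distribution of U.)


Step 1: Combine and sort all 12 observations; assign midranks.
sorted (value, group): (7,X), (8,X), (16,X), (21,Y), (30,X), (31,Y), (34,Y), (35,Y), (37,Y), (39,Y), (40,Y), (44,Y)
ranks: 7->1, 8->2, 16->3, 21->4, 30->5, 31->6, 34->7, 35->8, 37->9, 39->10, 40->11, 44->12
Step 2: Rank sum for X: R1 = 1 + 2 + 3 + 5 = 11.
Step 3: U_X = R1 - n1(n1+1)/2 = 11 - 4*5/2 = 11 - 10 = 1.
       U_Y = n1*n2 - U_X = 32 - 1 = 31.
Step 4: No ties, so the exact null distribution of U (based on enumerating the C(12,4) = 495 equally likely rank assignments) gives the two-sided p-value.
Step 5: p-value = 0.008081; compare to alpha = 0.05. reject H0.

U_X = 1, p = 0.008081, reject H0 at alpha = 0.05.


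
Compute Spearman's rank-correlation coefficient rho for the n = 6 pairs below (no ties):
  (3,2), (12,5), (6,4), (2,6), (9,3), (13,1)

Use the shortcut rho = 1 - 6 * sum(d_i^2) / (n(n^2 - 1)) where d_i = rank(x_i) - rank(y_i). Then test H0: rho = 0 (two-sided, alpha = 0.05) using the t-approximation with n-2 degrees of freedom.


Step 1: Rank x and y separately (midranks; no ties here).
rank(x): 3->2, 12->5, 6->3, 2->1, 9->4, 13->6
rank(y): 2->2, 5->5, 4->4, 6->6, 3->3, 1->1
Step 2: d_i = R_x(i) - R_y(i); compute d_i^2.
  (2-2)^2=0, (5-5)^2=0, (3-4)^2=1, (1-6)^2=25, (4-3)^2=1, (6-1)^2=25
sum(d^2) = 52.
Step 3: rho = 1 - 6*52 / (6*(6^2 - 1)) = 1 - 312/210 = -0.485714.
Step 4: Under H0, t = rho * sqrt((n-2)/(1-rho^2)) = -1.1113 ~ t(4).
Step 5: Two-sided p-value from the t-distribution with 4 df = 0.328723.
Step 6: alpha = 0.05. fail to reject H0.

rho = -0.4857, p = 0.328723, fail to reject H0 at alpha = 0.05.


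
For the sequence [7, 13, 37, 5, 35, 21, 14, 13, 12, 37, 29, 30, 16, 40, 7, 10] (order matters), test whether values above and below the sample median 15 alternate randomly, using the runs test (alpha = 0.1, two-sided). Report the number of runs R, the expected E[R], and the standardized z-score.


Step 1: Compute median = 15; label A = above, B = below.
Labels in order: BBABAABBBAAAAABB  (n_A = 8, n_B = 8)
Step 2: Count runs R = 7.
Step 3: Under H0 (random ordering), E[R] = 2*n_A*n_B/(n_A+n_B) + 1 = 2*8*8/16 + 1 = 9.0000.
        Var[R] = 2*n_A*n_B*(2*n_A*n_B - n_A - n_B) / ((n_A+n_B)^2 * (n_A+n_B-1)) = 14336/3840 = 3.7333.
        SD[R] = 1.9322.
Step 4: Continuity-corrected z = (R + 0.5 - E[R]) / SD[R] = (7 + 0.5 - 9.0000) / 1.9322 = -0.7763.
Step 5: Two-sided p-value via normal approximation = 2*(1 - Phi(|z|)) = 0.437558.
Step 6: alpha = 0.1. fail to reject H0.

R = 7, z = -0.7763, p = 0.437558, fail to reject H0.


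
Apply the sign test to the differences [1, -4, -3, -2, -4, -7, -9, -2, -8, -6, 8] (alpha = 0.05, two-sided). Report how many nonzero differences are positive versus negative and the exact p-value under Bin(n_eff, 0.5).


Step 1: Discard zero differences. Original n = 11; n_eff = number of nonzero differences = 11.
Nonzero differences (with sign): +1, -4, -3, -2, -4, -7, -9, -2, -8, -6, +8
Step 2: Count signs: positive = 2, negative = 9.
Step 3: Under H0: P(positive) = 0.5, so the number of positives S ~ Bin(11, 0.5).
Step 4: Two-sided exact p-value = sum of Bin(11,0.5) probabilities at or below the observed probability = 0.065430.
Step 5: alpha = 0.05. fail to reject H0.

n_eff = 11, pos = 2, neg = 9, p = 0.065430, fail to reject H0.


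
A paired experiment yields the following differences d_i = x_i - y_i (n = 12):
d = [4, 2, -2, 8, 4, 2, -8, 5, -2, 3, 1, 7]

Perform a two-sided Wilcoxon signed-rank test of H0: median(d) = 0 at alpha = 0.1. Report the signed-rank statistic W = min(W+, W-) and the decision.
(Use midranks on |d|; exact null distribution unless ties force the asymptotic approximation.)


Step 1: Drop any zero differences (none here) and take |d_i|.
|d| = [4, 2, 2, 8, 4, 2, 8, 5, 2, 3, 1, 7]
Step 2: Midrank |d_i| (ties get averaged ranks).
ranks: |4|->7.5, |2|->3.5, |2|->3.5, |8|->11.5, |4|->7.5, |2|->3.5, |8|->11.5, |5|->9, |2|->3.5, |3|->6, |1|->1, |7|->10
Step 3: Attach original signs; sum ranks with positive sign and with negative sign.
W+ = 7.5 + 3.5 + 11.5 + 7.5 + 3.5 + 9 + 6 + 1 + 10 = 59.5
W- = 3.5 + 11.5 + 3.5 = 18.5
(Check: W+ + W- = 78 should equal n(n+1)/2 = 78.)
Step 4: Test statistic W = min(W+, W-) = 18.5.
Step 5: Ties in |d|, so use the tie-corrected normal approximation.
        E[W] = n(n+1)/4 = 12*13/4 = 39.
        Tie groups: |d|=2 (t=4), |d|=4 (t=2), |d|=8 (t=2); sum(t^3 - t) = 72.
        Var[W] = n(n+1)(2n+1)/24 - sum(t^3-t)/48 = 3900/24 - 72/48 = 161.
        z = (W - E[W]) / sqrt(Var[W]) = (18.5 - 39) / 12.6886 = -1.6156.
        Two-sided p = 2*Phi(z) = 0.106175.
Step 6: alpha = 0.1. fail to reject H0.

W+ = 59.5, W- = 18.5, W = min = 18.5, p = 0.106175, fail to reject H0.


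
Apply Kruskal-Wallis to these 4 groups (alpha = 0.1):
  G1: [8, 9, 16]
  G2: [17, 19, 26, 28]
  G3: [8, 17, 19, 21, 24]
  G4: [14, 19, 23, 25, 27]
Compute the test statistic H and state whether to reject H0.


Step 1: Combine all N = 17 observations and assign midranks.
sorted (value, group, rank): (8,G1,1.5), (8,G3,1.5), (9,G1,3), (14,G4,4), (16,G1,5), (17,G2,6.5), (17,G3,6.5), (19,G2,9), (19,G3,9), (19,G4,9), (21,G3,11), (23,G4,12), (24,G3,13), (25,G4,14), (26,G2,15), (27,G4,16), (28,G2,17)
Step 2: Sum ranks within each group.
R_1 = 9.5 (n_1 = 3)
R_2 = 47.5 (n_2 = 4)
R_3 = 41 (n_3 = 5)
R_4 = 55 (n_4 = 5)
Step 3: H = 12/(N(N+1)) * sum(R_i^2/n_i) - 3(N+1)
     = 12/(17*18) * (9.5^2/3 + 47.5^2/4 + 41^2/5 + 55^2/5) - 3*18
     = 0.039216 * 1535.35 - 54
     = 6.209641.
Step 4: Ties present; correction factor C = 1 - 36/(17^3 - 17) = 0.992647. Corrected H = 6.209641 / 0.992647 = 6.255638.
Step 5: Under H0, H ~ chi^2(3); p-value = 0.099814.
Step 6: alpha = 0.1. reject H0.

H = 6.2556, df = 3, p = 0.099814, reject H0.


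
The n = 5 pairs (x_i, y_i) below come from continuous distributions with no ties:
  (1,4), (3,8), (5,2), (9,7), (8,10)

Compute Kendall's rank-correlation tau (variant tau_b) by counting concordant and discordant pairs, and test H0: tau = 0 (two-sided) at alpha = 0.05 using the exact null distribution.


Step 1: Enumerate the 10 unordered pairs (i,j) with i<j and classify each by sign(x_j-x_i) * sign(y_j-y_i).
  (1,2):dx=+2,dy=+4->C; (1,3):dx=+4,dy=-2->D; (1,4):dx=+8,dy=+3->C; (1,5):dx=+7,dy=+6->C
  (2,3):dx=+2,dy=-6->D; (2,4):dx=+6,dy=-1->D; (2,5):dx=+5,dy=+2->C; (3,4):dx=+4,dy=+5->C
  (3,5):dx=+3,dy=+8->C; (4,5):dx=-1,dy=+3->D
Step 2: C = 6, D = 4, total pairs = 10.
Step 3: tau = (C - D)/(n(n-1)/2) = (6 - 4)/10 = 0.200000.
Step 4: Exact two-sided p-value (enumerate n! = 120 permutations of y under H0): p = 0.816667.
Step 5: alpha = 0.05. fail to reject H0.

tau_b = 0.2000 (C=6, D=4), p = 0.816667, fail to reject H0.


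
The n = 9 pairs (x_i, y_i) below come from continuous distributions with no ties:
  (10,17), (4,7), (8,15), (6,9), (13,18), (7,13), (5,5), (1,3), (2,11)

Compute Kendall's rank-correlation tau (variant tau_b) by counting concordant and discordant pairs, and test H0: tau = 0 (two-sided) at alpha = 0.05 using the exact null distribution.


Step 1: Enumerate the 36 unordered pairs (i,j) with i<j and classify each by sign(x_j-x_i) * sign(y_j-y_i).
  (1,2):dx=-6,dy=-10->C; (1,3):dx=-2,dy=-2->C; (1,4):dx=-4,dy=-8->C; (1,5):dx=+3,dy=+1->C
  (1,6):dx=-3,dy=-4->C; (1,7):dx=-5,dy=-12->C; (1,8):dx=-9,dy=-14->C; (1,9):dx=-8,dy=-6->C
  (2,3):dx=+4,dy=+8->C; (2,4):dx=+2,dy=+2->C; (2,5):dx=+9,dy=+11->C; (2,6):dx=+3,dy=+6->C
  (2,7):dx=+1,dy=-2->D; (2,8):dx=-3,dy=-4->C; (2,9):dx=-2,dy=+4->D; (3,4):dx=-2,dy=-6->C
  (3,5):dx=+5,dy=+3->C; (3,6):dx=-1,dy=-2->C; (3,7):dx=-3,dy=-10->C; (3,8):dx=-7,dy=-12->C
  (3,9):dx=-6,dy=-4->C; (4,5):dx=+7,dy=+9->C; (4,6):dx=+1,dy=+4->C; (4,7):dx=-1,dy=-4->C
  (4,8):dx=-5,dy=-6->C; (4,9):dx=-4,dy=+2->D; (5,6):dx=-6,dy=-5->C; (5,7):dx=-8,dy=-13->C
  (5,8):dx=-12,dy=-15->C; (5,9):dx=-11,dy=-7->C; (6,7):dx=-2,dy=-8->C; (6,8):dx=-6,dy=-10->C
  (6,9):dx=-5,dy=-2->C; (7,8):dx=-4,dy=-2->C; (7,9):dx=-3,dy=+6->D; (8,9):dx=+1,dy=+8->C
Step 2: C = 32, D = 4, total pairs = 36.
Step 3: tau = (C - D)/(n(n-1)/2) = (32 - 4)/36 = 0.777778.
Step 4: Exact two-sided p-value (enumerate n! = 362880 permutations of y under H0): p = 0.002425.
Step 5: alpha = 0.05. reject H0.

tau_b = 0.7778 (C=32, D=4), p = 0.002425, reject H0.


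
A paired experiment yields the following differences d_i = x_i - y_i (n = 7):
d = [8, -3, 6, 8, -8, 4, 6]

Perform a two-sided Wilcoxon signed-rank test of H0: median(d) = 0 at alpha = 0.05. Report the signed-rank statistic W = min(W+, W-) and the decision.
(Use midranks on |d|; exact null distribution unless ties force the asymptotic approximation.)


Step 1: Drop any zero differences (none here) and take |d_i|.
|d| = [8, 3, 6, 8, 8, 4, 6]
Step 2: Midrank |d_i| (ties get averaged ranks).
ranks: |8|->6, |3|->1, |6|->3.5, |8|->6, |8|->6, |4|->2, |6|->3.5
Step 3: Attach original signs; sum ranks with positive sign and with negative sign.
W+ = 6 + 3.5 + 6 + 2 + 3.5 = 21
W- = 1 + 6 = 7
(Check: W+ + W- = 28 should equal n(n+1)/2 = 28.)
Step 4: Test statistic W = min(W+, W-) = 7.
Step 5: Ties in |d|, so use the tie-corrected normal approximation.
        E[W] = n(n+1)/4 = 7*8/4 = 14.
        Tie groups: |d|=6 (t=2), |d|=8 (t=3); sum(t^3 - t) = 30.
        Var[W] = n(n+1)(2n+1)/24 - sum(t^3-t)/48 = 840/24 - 30/48 = 34.375.
        z = (W - E[W]) / sqrt(Var[W]) = (7 - 14) / 5.8630 = -1.1939.
        Two-sided p = 2*Phi(z) = 0.232508.
Step 6: alpha = 0.05. fail to reject H0.

W+ = 21, W- = 7, W = min = 7, p = 0.232508, fail to reject H0.


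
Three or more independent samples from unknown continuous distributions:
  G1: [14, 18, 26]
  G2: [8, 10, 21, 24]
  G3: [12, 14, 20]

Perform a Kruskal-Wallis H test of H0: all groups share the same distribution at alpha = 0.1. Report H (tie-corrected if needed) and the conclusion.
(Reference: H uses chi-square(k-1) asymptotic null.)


Step 1: Combine all N = 10 observations and assign midranks.
sorted (value, group, rank): (8,G2,1), (10,G2,2), (12,G3,3), (14,G1,4.5), (14,G3,4.5), (18,G1,6), (20,G3,7), (21,G2,8), (24,G2,9), (26,G1,10)
Step 2: Sum ranks within each group.
R_1 = 20.5 (n_1 = 3)
R_2 = 20 (n_2 = 4)
R_3 = 14.5 (n_3 = 3)
Step 3: H = 12/(N(N+1)) * sum(R_i^2/n_i) - 3(N+1)
     = 12/(10*11) * (20.5^2/3 + 20^2/4 + 14.5^2/3) - 3*11
     = 0.109091 * 310.167 - 33
     = 0.836364.
Step 4: Ties present; correction factor C = 1 - 6/(10^3 - 10) = 0.993939. Corrected H = 0.836364 / 0.993939 = 0.841463.
Step 5: Under H0, H ~ chi^2(2); p-value = 0.656566.
Step 6: alpha = 0.1. fail to reject H0.

H = 0.8415, df = 2, p = 0.656566, fail to reject H0.


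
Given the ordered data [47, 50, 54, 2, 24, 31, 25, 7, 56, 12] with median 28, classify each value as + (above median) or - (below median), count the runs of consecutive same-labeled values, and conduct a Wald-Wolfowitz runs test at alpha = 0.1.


Step 1: Compute median = 28; label A = above, B = below.
Labels in order: AAABBABBAB  (n_A = 5, n_B = 5)
Step 2: Count runs R = 6.
Step 3: Under H0 (random ordering), E[R] = 2*n_A*n_B/(n_A+n_B) + 1 = 2*5*5/10 + 1 = 6.0000.
        Var[R] = 2*n_A*n_B*(2*n_A*n_B - n_A - n_B) / ((n_A+n_B)^2 * (n_A+n_B-1)) = 2000/900 = 2.2222.
        SD[R] = 1.4907.
Step 4: R = E[R], so z = 0 with no continuity correction.
Step 5: Two-sided p-value via normal approximation = 2*(1 - Phi(|z|)) = 1.000000.
Step 6: alpha = 0.1. fail to reject H0.

R = 6, z = 0.0000, p = 1.000000, fail to reject H0.


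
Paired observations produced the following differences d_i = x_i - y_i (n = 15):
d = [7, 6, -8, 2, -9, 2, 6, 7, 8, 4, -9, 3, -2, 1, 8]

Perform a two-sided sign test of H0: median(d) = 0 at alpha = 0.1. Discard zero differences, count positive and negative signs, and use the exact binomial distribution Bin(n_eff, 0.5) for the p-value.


Step 1: Discard zero differences. Original n = 15; n_eff = number of nonzero differences = 15.
Nonzero differences (with sign): +7, +6, -8, +2, -9, +2, +6, +7, +8, +4, -9, +3, -2, +1, +8
Step 2: Count signs: positive = 11, negative = 4.
Step 3: Under H0: P(positive) = 0.5, so the number of positives S ~ Bin(15, 0.5).
Step 4: Two-sided exact p-value = sum of Bin(15,0.5) probabilities at or below the observed probability = 0.118469.
Step 5: alpha = 0.1. fail to reject H0.

n_eff = 15, pos = 11, neg = 4, p = 0.118469, fail to reject H0.


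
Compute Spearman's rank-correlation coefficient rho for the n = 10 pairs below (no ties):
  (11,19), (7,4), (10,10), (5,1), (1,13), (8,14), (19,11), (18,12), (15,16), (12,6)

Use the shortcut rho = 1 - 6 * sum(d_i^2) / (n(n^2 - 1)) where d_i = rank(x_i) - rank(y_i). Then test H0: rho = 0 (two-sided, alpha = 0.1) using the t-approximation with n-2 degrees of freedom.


Step 1: Rank x and y separately (midranks; no ties here).
rank(x): 11->6, 7->3, 10->5, 5->2, 1->1, 8->4, 19->10, 18->9, 15->8, 12->7
rank(y): 19->10, 4->2, 10->4, 1->1, 13->7, 14->8, 11->5, 12->6, 16->9, 6->3
Step 2: d_i = R_x(i) - R_y(i); compute d_i^2.
  (6-10)^2=16, (3-2)^2=1, (5-4)^2=1, (2-1)^2=1, (1-7)^2=36, (4-8)^2=16, (10-5)^2=25, (9-6)^2=9, (8-9)^2=1, (7-3)^2=16
sum(d^2) = 122.
Step 3: rho = 1 - 6*122 / (10*(10^2 - 1)) = 1 - 732/990 = 0.260606.
Step 4: Under H0, t = rho * sqrt((n-2)/(1-rho^2)) = 0.7635 ~ t(8).
Step 5: Two-sided p-value from the t-distribution with 8 df = 0.467089.
Step 6: alpha = 0.1. fail to reject H0.

rho = 0.2606, p = 0.467089, fail to reject H0 at alpha = 0.1.


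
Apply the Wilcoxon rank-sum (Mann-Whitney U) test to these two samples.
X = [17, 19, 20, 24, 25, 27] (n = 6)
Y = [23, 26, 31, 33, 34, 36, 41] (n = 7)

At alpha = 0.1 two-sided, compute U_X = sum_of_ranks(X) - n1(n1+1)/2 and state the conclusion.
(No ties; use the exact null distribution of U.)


Step 1: Combine and sort all 13 observations; assign midranks.
sorted (value, group): (17,X), (19,X), (20,X), (23,Y), (24,X), (25,X), (26,Y), (27,X), (31,Y), (33,Y), (34,Y), (36,Y), (41,Y)
ranks: 17->1, 19->2, 20->3, 23->4, 24->5, 25->6, 26->7, 27->8, 31->9, 33->10, 34->11, 36->12, 41->13
Step 2: Rank sum for X: R1 = 1 + 2 + 3 + 5 + 6 + 8 = 25.
Step 3: U_X = R1 - n1(n1+1)/2 = 25 - 6*7/2 = 25 - 21 = 4.
       U_Y = n1*n2 - U_X = 42 - 4 = 38.
Step 4: No ties, so the exact null distribution of U (based on enumerating the C(13,6) = 1716 equally likely rank assignments) gives the two-sided p-value.
Step 5: p-value = 0.013986; compare to alpha = 0.1. reject H0.

U_X = 4, p = 0.013986, reject H0 at alpha = 0.1.


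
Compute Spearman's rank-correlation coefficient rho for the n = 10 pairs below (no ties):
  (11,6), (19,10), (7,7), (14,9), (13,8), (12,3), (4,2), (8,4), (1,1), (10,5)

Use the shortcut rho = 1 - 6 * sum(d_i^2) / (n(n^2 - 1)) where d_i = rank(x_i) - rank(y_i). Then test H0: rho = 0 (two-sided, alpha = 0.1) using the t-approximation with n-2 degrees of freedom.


Step 1: Rank x and y separately (midranks; no ties here).
rank(x): 11->6, 19->10, 7->3, 14->9, 13->8, 12->7, 4->2, 8->4, 1->1, 10->5
rank(y): 6->6, 10->10, 7->7, 9->9, 8->8, 3->3, 2->2, 4->4, 1->1, 5->5
Step 2: d_i = R_x(i) - R_y(i); compute d_i^2.
  (6-6)^2=0, (10-10)^2=0, (3-7)^2=16, (9-9)^2=0, (8-8)^2=0, (7-3)^2=16, (2-2)^2=0, (4-4)^2=0, (1-1)^2=0, (5-5)^2=0
sum(d^2) = 32.
Step 3: rho = 1 - 6*32 / (10*(10^2 - 1)) = 1 - 192/990 = 0.806061.
Step 4: Under H0, t = rho * sqrt((n-2)/(1-rho^2)) = 3.8522 ~ t(8).
Step 5: Two-sided p-value from the t-distribution with 8 df = 0.004862.
Step 6: alpha = 0.1. reject H0.

rho = 0.8061, p = 0.004862, reject H0 at alpha = 0.1.
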